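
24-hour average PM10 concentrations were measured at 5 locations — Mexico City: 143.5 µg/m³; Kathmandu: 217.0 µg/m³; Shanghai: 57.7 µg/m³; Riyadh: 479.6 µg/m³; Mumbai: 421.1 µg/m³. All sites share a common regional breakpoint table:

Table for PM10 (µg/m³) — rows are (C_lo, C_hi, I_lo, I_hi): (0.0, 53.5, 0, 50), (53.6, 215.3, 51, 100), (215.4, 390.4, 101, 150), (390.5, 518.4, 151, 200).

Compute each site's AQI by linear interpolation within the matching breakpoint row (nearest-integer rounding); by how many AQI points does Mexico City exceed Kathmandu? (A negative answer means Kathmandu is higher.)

-23

Mexico City: 143.5 ∈ [53.6, 215.3] ↔ index [51, 100].
51 + (143.5−53.6)·(100−51)/(215.3−53.6) = 51 + 89.9·49/161.7 ≈ 78.24, so AQI = 78.
Kathmandu: row 215.4–390.4 (AQI 101–150). (150−101)·(217.0−215.4)/(390.4−215.4) + 101 = 49·1.6/175.0 + 101 ≈ 101.45 → 101.
Shanghai 57.7: bracket 53.6–215.3 → index 51–100; slope 49/161.7, offset 4.1.
AQI = 51 + 49/161.7·4.1 ≈ 52.24 ⇒ 52.
Riyadh: row 390.5–518.4 (AQI 151–200). (200−151)·(479.6−390.5)/(518.4−390.5) + 151 = 49·89.1/127.9 + 151 ≈ 185.14 → 185.
Mumbai: 421.1 lies in 390.5–518.4, so I_lo=151, I_hi=200, C_lo=390.5, C_hi=518.4.
(200−151)/(518.4−390.5) × (421.1−390.5) + 151 = 49/127.9 × 30.6 + 151 ≈ 162.72 → 163.
AQIs: Mexico City=78, Kathmandu=101, Shanghai=52, Riyadh=185, Mumbai=163. Mexico City (78) − Kathmandu (101) = -23.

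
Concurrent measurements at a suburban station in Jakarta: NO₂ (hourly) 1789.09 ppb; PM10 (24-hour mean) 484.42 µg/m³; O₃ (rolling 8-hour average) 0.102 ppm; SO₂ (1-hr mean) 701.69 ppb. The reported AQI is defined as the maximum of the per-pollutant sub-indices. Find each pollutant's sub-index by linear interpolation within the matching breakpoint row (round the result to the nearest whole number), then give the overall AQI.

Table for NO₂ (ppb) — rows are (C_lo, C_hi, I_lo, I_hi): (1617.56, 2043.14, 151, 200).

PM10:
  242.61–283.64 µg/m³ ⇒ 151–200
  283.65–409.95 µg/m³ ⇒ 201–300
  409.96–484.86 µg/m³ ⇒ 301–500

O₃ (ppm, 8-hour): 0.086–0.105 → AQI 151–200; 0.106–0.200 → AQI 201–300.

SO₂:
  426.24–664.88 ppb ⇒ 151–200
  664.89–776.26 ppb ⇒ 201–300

499

NO₂: 1789.09 lies in 1617.56–2043.14, so I_lo=151, I_hi=200, C_lo=1617.56, C_hi=2043.14.
(200−151)/(2043.14−1617.56) × (1789.09−1617.56) + 151 = 49/425.58 × 171.53 + 151 ≈ 170.75 → 171.
PM10 484.42: bracket 409.96–484.86 → index 301–500; slope 199/74.90, offset 74.46.
AQI = 301 + 199/74.90·74.46 ≈ 498.83 ⇒ 499.
O₃: row 0.086–0.105 (AQI 151–200). (200−151)·(0.102−0.086)/(0.105−0.086) + 151 = 49·0.016/0.019 + 151 ≈ 192.26 → 192.
SO₂: 701.69 ∈ [664.89, 776.26] ↔ index [201, 300].
201 + (701.69−664.89)·(300−201)/(776.26−664.89) = 201 + 36.80·99/111.37 ≈ 233.71, so AQI = 234.
Sub-indices: NO₂→171, PM10→499, O₃→192, SO₂→234. Overall AQI = max = 499; dominant pollutant is PM10.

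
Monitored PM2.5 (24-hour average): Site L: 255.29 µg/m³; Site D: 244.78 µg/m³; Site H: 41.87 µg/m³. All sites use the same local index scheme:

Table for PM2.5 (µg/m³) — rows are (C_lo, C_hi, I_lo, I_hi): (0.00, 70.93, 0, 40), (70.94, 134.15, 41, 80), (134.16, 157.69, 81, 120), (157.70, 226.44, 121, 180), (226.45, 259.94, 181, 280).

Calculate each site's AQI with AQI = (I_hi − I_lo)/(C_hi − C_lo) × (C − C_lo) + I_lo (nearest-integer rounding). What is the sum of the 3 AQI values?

525

Site L: 255.29 lies in 226.45–259.94, so I_lo=181, I_hi=280, C_lo=226.45, C_hi=259.94.
(280−181)/(259.94−226.45) × (255.29−226.45) + 181 = 99/33.49 × 28.84 + 181 ≈ 266.25 → 266.
Site D: row 226.45–259.94 (AQI 181–280). (280−181)·(244.78−226.45)/(259.94−226.45) + 181 = 99·18.33/33.49 + 181 ≈ 235.19 → 235.
Site H: 41.87 ∈ [0.00, 70.93] ↔ index [0, 40].
0 + (41.87−0.00)·(40−0)/(70.93−0.00) = 0 + 41.87·40/70.93 ≈ 23.61, so AQI = 24.
AQIs: Site L=266, Site D=235, Site H=24. Sum = 266 + 235 + 24 = 525.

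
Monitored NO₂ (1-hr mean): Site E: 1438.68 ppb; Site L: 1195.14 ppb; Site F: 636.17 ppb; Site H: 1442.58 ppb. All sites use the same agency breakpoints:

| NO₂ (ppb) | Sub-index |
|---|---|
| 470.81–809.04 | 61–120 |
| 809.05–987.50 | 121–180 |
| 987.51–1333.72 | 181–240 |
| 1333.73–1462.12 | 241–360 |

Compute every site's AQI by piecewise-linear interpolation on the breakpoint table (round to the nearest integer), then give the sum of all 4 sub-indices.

Site E 1438.68: bracket 1333.73–1462.12 → index 241–360; slope 119/128.39, offset 104.95.
AQI = 241 + 119/128.39·104.95 ≈ 338.27 ⇒ 338.
Site L: row 987.51–1333.72 (AQI 181–240). (240−181)·(1195.14−987.51)/(1333.72−987.51) + 181 = 59·207.63/346.21 + 181 ≈ 216.38 → 216.
Site F: 636.17 lies in 470.81–809.04, so I_lo=61, I_hi=120, C_lo=470.81, C_hi=809.04.
(120−61)/(809.04−470.81) × (636.17−470.81) + 61 = 59/338.23 × 165.36 + 61 ≈ 89.84 → 90.
Site H: 1442.58 lies in 1333.73–1462.12, so I_lo=241, I_hi=360, C_lo=1333.73, C_hi=1462.12.
(360−241)/(1462.12−1333.73) × (1442.58−1333.73) + 241 = 119/128.39 × 108.85 + 241 ≈ 341.89 → 342.
AQIs: Site E=338, Site L=216, Site F=90, Site H=342. Sum = 338 + 216 + 90 + 342 = 986.

986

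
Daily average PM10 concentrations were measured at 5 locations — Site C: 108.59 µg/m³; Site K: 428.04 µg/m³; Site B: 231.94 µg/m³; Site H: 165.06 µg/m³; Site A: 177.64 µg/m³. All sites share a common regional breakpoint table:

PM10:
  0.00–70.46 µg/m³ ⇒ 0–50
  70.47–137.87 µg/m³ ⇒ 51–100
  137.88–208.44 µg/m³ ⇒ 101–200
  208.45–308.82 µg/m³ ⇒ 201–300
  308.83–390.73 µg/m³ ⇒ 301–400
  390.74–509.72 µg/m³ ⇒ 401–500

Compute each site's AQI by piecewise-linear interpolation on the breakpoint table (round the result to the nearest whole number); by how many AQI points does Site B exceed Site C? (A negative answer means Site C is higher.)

Site C: 108.59 ∈ [70.47, 137.87] ↔ index [51, 100].
51 + (108.59−70.47)·(100−51)/(137.87−70.47) = 51 + 38.12·49/67.40 ≈ 78.71, so AQI = 79.
Site K 428.04: bracket 390.74–509.72 → index 401–500; slope 99/118.98, offset 37.30.
AQI = 401 + 99/118.98·37.30 ≈ 432.04 ⇒ 432.
Site B: 231.94 ∈ [208.45, 308.82] ↔ index [201, 300].
201 + (231.94−208.45)·(300−201)/(308.82−208.45) = 201 + 23.49·99/100.37 ≈ 224.17, so AQI = 224.
Site H 165.06: bracket 137.88–208.44 → index 101–200; slope 99/70.56, offset 27.18.
AQI = 101 + 99/70.56·27.18 ≈ 139.14 ⇒ 139.
Site A 177.64: bracket 137.88–208.44 → index 101–200; slope 99/70.56, offset 39.76.
AQI = 101 + 99/70.56·39.76 ≈ 156.79 ⇒ 157.
AQIs: Site C=79, Site K=432, Site B=224, Site H=139, Site A=157. Site B (224) − Site C (79) = 145.

145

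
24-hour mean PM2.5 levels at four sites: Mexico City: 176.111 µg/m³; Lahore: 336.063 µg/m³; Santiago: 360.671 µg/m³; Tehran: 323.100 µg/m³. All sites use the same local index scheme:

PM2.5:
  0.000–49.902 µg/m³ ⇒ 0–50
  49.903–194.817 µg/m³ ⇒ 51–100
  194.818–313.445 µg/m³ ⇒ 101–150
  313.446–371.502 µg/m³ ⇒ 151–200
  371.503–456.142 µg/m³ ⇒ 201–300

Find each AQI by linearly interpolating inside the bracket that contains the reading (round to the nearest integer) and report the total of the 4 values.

Mexico City: 176.111 ∈ [49.903, 194.817] ↔ index [51, 100].
51 + (176.111−49.903)·(100−51)/(194.817−49.903) = 51 + 126.208·49/144.914 ≈ 93.67, so AQI = 94.
Lahore: 336.063 lies in 313.446–371.502, so I_lo=151, I_hi=200, C_lo=313.446, C_hi=371.502.
(200−151)/(371.502−313.446) × (336.063−313.446) + 151 = 49/58.056 × 22.617 + 151 ≈ 170.09 → 170.
Santiago: 360.671 lies in 313.446–371.502, so I_lo=151, I_hi=200, C_lo=313.446, C_hi=371.502.
(200−151)/(371.502−313.446) × (360.671−313.446) + 151 = 49/58.056 × 47.225 + 151 ≈ 190.86 → 191.
Tehran: 323.100 lies in 313.446–371.502, so I_lo=151, I_hi=200, C_lo=313.446, C_hi=371.502.
(200−151)/(371.502−313.446) × (323.100−313.446) + 151 = 49/58.056 × 9.654 + 151 ≈ 159.15 → 159.
AQIs: Mexico City=94, Lahore=170, Santiago=191, Tehran=159. Sum = 94 + 170 + 191 + 159 = 614.

614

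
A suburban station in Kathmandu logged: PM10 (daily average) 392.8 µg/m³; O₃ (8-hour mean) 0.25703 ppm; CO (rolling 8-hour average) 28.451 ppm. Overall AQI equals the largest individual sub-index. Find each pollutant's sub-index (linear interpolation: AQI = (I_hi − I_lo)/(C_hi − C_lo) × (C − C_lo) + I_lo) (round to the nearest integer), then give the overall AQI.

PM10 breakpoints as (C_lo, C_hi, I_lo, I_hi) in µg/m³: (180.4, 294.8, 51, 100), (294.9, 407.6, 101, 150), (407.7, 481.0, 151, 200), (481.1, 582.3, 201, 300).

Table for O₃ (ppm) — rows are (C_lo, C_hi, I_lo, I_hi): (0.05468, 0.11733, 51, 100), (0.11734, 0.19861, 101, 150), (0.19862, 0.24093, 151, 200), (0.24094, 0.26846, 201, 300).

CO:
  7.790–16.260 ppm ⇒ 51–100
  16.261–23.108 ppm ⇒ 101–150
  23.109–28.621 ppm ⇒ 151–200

259

PM10: 392.8 lies in 294.9–407.6, so I_lo=101, I_hi=150, C_lo=294.9, C_hi=407.6.
(150−101)/(407.6−294.9) × (392.8−294.9) + 101 = 49/112.7 × 97.9 + 101 ≈ 143.57 → 144.
O₃: 0.25703 ∈ [0.24094, 0.26846] ↔ index [201, 300].
201 + (0.25703−0.24094)·(300−201)/(0.26846−0.24094) = 201 + 0.01609·99/0.02752 ≈ 258.88, so AQI = 259.
CO: 28.451 ∈ [23.109, 28.621] ↔ index [151, 200].
151 + (28.451−23.109)·(200−151)/(28.621−23.109) = 151 + 5.342·49/5.512 ≈ 198.49, so AQI = 198.
Sub-indices: PM10→144, O₃→259, CO→198. Overall AQI = max = 259; dominant pollutant is O₃.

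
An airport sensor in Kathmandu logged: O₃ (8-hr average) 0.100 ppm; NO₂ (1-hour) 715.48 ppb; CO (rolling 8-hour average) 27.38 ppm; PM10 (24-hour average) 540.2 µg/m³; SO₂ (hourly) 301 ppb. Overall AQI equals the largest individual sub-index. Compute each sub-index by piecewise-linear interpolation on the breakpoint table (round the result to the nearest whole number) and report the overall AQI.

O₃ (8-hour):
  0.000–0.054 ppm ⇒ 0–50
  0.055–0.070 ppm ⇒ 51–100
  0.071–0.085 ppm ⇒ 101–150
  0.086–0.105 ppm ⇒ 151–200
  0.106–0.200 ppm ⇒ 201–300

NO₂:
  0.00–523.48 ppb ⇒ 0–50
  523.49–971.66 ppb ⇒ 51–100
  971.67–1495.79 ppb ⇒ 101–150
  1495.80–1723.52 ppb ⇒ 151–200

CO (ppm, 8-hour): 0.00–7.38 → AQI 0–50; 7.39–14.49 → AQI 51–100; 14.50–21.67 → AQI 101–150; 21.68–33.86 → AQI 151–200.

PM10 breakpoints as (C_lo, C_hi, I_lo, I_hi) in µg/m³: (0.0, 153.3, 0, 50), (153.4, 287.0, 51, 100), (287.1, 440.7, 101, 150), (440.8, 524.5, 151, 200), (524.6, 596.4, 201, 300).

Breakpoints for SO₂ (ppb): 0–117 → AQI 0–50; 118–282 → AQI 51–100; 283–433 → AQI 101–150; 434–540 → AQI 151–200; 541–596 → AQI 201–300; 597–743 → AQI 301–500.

O₃ 0.100: bracket 0.086–0.105 → index 151–200; slope 49/0.019, offset 0.014.
AQI = 151 + 49/0.019·0.014 ≈ 187.11 ⇒ 187.
NO₂: row 523.49–971.66 (AQI 51–100). (100−51)·(715.48−523.49)/(971.66−523.49) + 51 = 49·191.99/448.17 + 51 ≈ 71.99 → 72.
CO 27.38: bracket 21.68–33.86 → index 151–200; slope 49/12.18, offset 5.70.
AQI = 151 + 49/12.18·5.70 ≈ 173.93 ⇒ 174.
PM10: 540.2 lies in 524.6–596.4, so I_lo=201, I_hi=300, C_lo=524.6, C_hi=596.4.
(300−201)/(596.4−524.6) × (540.2−524.6) + 201 = 99/71.8 × 15.6 + 201 ≈ 222.51 → 223.
SO₂: row 283–433 (AQI 101–150). (150−101)·(301−283)/(433−283) + 101 = 49·18/150 + 101 ≈ 106.88 → 107.
Sub-indices: O₃→187, NO₂→72, CO→174, PM10→223, SO₂→107. Overall AQI = max = 223; dominant pollutant is PM10.
AQI 223: Very Unhealthy.

223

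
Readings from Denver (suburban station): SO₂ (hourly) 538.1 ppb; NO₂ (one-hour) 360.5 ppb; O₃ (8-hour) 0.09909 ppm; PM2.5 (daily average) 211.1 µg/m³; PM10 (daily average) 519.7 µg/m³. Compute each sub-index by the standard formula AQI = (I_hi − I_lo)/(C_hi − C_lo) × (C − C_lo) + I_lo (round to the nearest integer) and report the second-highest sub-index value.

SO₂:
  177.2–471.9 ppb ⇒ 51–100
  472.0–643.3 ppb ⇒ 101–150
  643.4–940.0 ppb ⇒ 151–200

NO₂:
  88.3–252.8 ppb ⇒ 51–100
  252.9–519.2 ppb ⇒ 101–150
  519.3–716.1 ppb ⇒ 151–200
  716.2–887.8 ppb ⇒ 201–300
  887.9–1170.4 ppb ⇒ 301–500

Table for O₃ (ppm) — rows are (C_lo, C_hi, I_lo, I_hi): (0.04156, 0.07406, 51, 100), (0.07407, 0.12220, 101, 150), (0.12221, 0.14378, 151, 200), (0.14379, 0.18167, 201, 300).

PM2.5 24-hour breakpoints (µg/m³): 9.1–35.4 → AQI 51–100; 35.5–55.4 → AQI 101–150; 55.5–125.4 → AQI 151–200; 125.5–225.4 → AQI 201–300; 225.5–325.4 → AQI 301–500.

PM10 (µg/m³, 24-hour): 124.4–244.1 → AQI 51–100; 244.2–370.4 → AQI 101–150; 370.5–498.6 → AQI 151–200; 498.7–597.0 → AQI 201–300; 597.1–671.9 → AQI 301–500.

222

SO₂: 538.1 ∈ [472.0, 643.3] ↔ index [101, 150].
101 + (538.1−472.0)·(150−101)/(643.3−472.0) = 101 + 66.1·49/171.3 ≈ 119.91, so AQI = 120.
NO₂: row 252.9–519.2 (AQI 101–150). (150−101)·(360.5−252.9)/(519.2−252.9) + 101 = 49·107.6/266.3 + 101 ≈ 120.80 → 121.
O₃: row 0.07407–0.12220 (AQI 101–150). (150−101)·(0.09909−0.07407)/(0.12220−0.07407) + 101 = 49·0.02502/0.04813 + 101 ≈ 126.47 → 126.
PM2.5: 211.1 lies in 125.5–225.4, so I_lo=201, I_hi=300, C_lo=125.5, C_hi=225.4.
(300−201)/(225.4−125.5) × (211.1−125.5) + 201 = 99/99.9 × 85.6 + 201 ≈ 285.83 → 286.
PM10: row 498.7–597.0 (AQI 201–300). (300−201)·(519.7−498.7)/(597.0−498.7) + 201 = 99·21.0/98.3 + 201 ≈ 222.15 → 222.
Sub-indices: SO₂→120, NO₂→121, O₃→126, PM2.5→286, PM10→222. Ranked high→low: 286, 222, 126, 121, 120. Second-highest sub-index = 222.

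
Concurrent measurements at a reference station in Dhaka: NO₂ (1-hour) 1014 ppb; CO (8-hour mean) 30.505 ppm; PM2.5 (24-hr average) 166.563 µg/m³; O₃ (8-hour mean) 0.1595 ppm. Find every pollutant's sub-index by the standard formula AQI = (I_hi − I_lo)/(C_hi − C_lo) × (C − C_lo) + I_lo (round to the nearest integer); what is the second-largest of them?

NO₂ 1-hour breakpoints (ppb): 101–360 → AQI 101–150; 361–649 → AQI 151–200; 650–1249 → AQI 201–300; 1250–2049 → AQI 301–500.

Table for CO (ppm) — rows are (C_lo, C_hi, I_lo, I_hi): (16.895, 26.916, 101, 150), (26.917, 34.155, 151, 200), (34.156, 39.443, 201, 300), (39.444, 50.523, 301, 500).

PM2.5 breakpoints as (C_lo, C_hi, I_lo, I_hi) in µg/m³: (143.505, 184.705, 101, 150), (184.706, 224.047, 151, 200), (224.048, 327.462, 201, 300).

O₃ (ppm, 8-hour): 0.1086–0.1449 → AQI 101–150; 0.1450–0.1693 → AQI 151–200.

180

NO₂: 1014 ∈ [650, 1249] ↔ index [201, 300].
201 + (1014−650)·(300−201)/(1249−650) = 201 + 364·99/599 ≈ 261.16, so AQI = 261.
CO 30.505: bracket 26.917–34.155 → index 151–200; slope 49/7.238, offset 3.588.
AQI = 151 + 49/7.238·3.588 ≈ 175.29 ⇒ 175.
PM2.5: 166.563 lies in 143.505–184.705, so I_lo=101, I_hi=150, C_lo=143.505, C_hi=184.705.
(150−101)/(184.705−143.505) × (166.563−143.505) + 101 = 49/41.200 × 23.058 + 101 ≈ 128.42 → 128.
O₃: row 0.1450–0.1693 (AQI 151–200). (200−151)·(0.1595−0.1450)/(0.1693−0.1450) + 151 = 49·0.0145/0.0243 + 151 ≈ 180.24 → 180.
Sub-indices: NO₂→261, CO→175, PM2.5→128, O₃→180. Ranked high→low: 261, 180, 175, 128. Second-highest sub-index = 180.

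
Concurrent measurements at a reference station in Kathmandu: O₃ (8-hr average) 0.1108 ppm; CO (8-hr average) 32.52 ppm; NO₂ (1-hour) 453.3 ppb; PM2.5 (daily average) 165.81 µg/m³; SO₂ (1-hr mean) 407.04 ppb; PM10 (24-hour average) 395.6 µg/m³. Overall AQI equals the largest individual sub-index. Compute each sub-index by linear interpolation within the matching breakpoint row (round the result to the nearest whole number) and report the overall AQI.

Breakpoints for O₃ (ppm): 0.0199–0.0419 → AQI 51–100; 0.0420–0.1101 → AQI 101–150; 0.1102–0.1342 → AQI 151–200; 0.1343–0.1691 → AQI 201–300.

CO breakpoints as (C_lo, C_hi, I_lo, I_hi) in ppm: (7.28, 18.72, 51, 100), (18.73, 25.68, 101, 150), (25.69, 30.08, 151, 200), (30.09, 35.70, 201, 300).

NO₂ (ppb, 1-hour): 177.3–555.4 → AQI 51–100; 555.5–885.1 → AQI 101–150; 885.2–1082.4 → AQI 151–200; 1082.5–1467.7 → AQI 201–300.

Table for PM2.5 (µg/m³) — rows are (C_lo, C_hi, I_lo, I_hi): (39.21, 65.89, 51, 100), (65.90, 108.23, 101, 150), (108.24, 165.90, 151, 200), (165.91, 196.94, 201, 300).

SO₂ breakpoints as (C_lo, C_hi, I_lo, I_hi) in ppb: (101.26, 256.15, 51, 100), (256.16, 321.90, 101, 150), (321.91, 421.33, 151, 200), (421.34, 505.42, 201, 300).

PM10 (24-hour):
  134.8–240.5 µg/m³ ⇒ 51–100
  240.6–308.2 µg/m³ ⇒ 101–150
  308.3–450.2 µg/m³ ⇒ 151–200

O₃ 0.1108: bracket 0.1102–0.1342 → index 151–200; slope 49/0.0240, offset 0.0006.
AQI = 151 + 49/0.0240·0.0006 ≈ 152.23 ⇒ 152.
CO: 32.52 ∈ [30.09, 35.70] ↔ index [201, 300].
201 + (32.52−30.09)·(300−201)/(35.70−30.09) = 201 + 2.43·99/5.61 ≈ 243.88, so AQI = 244.
NO₂: 453.3 lies in 177.3–555.4, so I_lo=51, I_hi=100, C_lo=177.3, C_hi=555.4.
(100−51)/(555.4−177.3) × (453.3−177.3) + 51 = 49/378.1 × 276.0 + 51 ≈ 86.77 → 87.
PM2.5: 165.81 ∈ [108.24, 165.90] ↔ index [151, 200].
151 + (165.81−108.24)·(200−151)/(165.90−108.24) = 151 + 57.57·49/57.66 ≈ 199.92, so AQI = 200.
SO₂: 407.04 lies in 321.91–421.33, so I_lo=151, I_hi=200, C_lo=321.91, C_hi=421.33.
(200−151)/(421.33−321.91) × (407.04−321.91) + 151 = 49/99.42 × 85.13 + 151 ≈ 192.96 → 193.
PM10: row 308.3–450.2 (AQI 151–200). (200−151)·(395.6−308.3)/(450.2−308.3) + 151 = 49·87.3/141.9 + 151 ≈ 181.15 → 181.
Sub-indices: O₃→152, CO→244, NO₂→87, PM2.5→200, SO₂→193, PM10→181. Overall AQI = max = 244; dominant pollutant is CO.

244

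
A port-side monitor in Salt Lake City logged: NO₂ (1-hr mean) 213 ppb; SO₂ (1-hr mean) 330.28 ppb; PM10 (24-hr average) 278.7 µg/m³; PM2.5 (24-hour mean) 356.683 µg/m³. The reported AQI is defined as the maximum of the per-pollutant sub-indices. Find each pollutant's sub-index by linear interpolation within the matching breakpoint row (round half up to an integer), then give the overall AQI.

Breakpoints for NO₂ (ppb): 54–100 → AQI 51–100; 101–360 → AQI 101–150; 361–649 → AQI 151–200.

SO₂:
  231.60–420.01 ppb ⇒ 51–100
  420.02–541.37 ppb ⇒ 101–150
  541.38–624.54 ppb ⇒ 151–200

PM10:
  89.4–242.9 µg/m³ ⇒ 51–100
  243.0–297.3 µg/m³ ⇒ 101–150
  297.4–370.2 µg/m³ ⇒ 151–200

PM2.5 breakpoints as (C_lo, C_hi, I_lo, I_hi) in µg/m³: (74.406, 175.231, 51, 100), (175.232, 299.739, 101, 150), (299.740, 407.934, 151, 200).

NO₂: row 101–360 (AQI 101–150). (150−101)·(213−101)/(360−101) + 101 = 49·112/259 + 101 ≈ 122.19 → 122.
SO₂ 330.28: bracket 231.60–420.01 → index 51–100; slope 49/188.41, offset 98.68.
AQI = 51 + 49/188.41·98.68 ≈ 76.66 ⇒ 77.
PM10: row 243.0–297.3 (AQI 101–150). (150−101)·(278.7−243.0)/(297.3−243.0) + 101 = 49·35.7/54.3 + 101 ≈ 133.22 → 133.
PM2.5: 356.683 lies in 299.740–407.934, so I_lo=151, I_hi=200, C_lo=299.740, C_hi=407.934.
(200−151)/(407.934−299.740) × (356.683−299.740) + 151 = 49/108.194 × 56.943 + 151 ≈ 176.79 → 177.
Sub-indices: NO₂→122, SO₂→77, PM10→133, PM2.5→177. Overall AQI = max = 177; dominant pollutant is PM2.5.
AQI 177: Unhealthy.

177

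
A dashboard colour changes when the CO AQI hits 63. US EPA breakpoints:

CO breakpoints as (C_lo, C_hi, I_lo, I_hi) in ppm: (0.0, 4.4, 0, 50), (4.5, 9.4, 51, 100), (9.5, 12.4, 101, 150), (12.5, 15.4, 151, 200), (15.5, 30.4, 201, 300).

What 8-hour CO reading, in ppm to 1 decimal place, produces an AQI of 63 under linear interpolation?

5.7

AQI 63 lies in the 51–100 band, which corresponds to 4.5–9.4 ppm.
C = 4.5 + (63−51)×(9.4−4.5)/(100−51) = 4.5 + 12×4.9/49 ≈ 5.700 ppm → 5.7 ppm to 1 dp.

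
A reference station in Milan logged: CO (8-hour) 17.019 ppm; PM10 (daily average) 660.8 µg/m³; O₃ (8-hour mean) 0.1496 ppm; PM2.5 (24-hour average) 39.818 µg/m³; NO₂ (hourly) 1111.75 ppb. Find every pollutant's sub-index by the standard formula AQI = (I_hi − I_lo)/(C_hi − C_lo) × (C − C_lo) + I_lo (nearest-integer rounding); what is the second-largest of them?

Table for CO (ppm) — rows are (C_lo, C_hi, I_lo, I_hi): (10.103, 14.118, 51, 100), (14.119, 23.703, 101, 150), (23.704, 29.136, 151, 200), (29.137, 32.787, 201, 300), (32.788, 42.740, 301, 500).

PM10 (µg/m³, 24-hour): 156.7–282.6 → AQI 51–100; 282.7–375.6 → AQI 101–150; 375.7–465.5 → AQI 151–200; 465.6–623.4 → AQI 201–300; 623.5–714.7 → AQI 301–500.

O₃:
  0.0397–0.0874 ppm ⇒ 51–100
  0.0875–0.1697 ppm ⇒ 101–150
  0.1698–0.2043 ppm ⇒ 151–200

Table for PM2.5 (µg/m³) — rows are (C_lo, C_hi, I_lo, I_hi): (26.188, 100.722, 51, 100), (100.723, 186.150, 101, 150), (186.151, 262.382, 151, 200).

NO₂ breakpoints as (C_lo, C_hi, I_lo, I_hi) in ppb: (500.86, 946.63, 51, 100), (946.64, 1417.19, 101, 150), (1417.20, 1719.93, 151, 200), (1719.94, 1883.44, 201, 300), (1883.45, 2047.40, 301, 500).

CO: row 14.119–23.703 (AQI 101–150). (150−101)·(17.019−14.119)/(23.703−14.119) + 101 = 49·2.900/9.584 + 101 ≈ 115.83 → 116.
PM10: 660.8 lies in 623.5–714.7, so I_lo=301, I_hi=500, C_lo=623.5, C_hi=714.7.
(500−301)/(714.7−623.5) × (660.8−623.5) + 301 = 199/91.2 × 37.3 + 301 ≈ 382.39 → 382.
O₃: 0.1496 ∈ [0.0875, 0.1697] ↔ index [101, 150].
101 + (0.1496−0.0875)·(150−101)/(0.1697−0.0875) = 101 + 0.0621·49/0.0822 ≈ 138.02, so AQI = 138.
PM2.5: 39.818 ∈ [26.188, 100.722] ↔ index [51, 100].
51 + (39.818−26.188)·(100−51)/(100.722−26.188) = 51 + 13.630·49/74.534 ≈ 59.96, so AQI = 60.
NO₂: 1111.75 ∈ [946.64, 1417.19] ↔ index [101, 150].
101 + (1111.75−946.64)·(150−101)/(1417.19−946.64) = 101 + 165.11·49/470.55 ≈ 118.19, so AQI = 118.
Sub-indices: CO→116, PM10→382, O₃→138, PM2.5→60, NO₂→118. Ranked high→low: 382, 138, 118, 116, 60. Second-highest sub-index = 138.

138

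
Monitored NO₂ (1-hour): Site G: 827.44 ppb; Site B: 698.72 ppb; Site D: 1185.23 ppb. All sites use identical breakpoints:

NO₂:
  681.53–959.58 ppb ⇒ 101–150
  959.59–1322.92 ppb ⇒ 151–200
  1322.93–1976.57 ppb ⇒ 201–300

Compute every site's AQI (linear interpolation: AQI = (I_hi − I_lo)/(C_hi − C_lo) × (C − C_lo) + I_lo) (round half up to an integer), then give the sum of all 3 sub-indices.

412

Site G: 827.44 ∈ [681.53, 959.58] ↔ index [101, 150].
101 + (827.44−681.53)·(150−101)/(959.58−681.53) = 101 + 145.91·49/278.05 ≈ 126.71, so AQI = 127.
Site B: row 681.53–959.58 (AQI 101–150). (150−101)·(698.72−681.53)/(959.58−681.53) + 101 = 49·17.19/278.05 + 101 ≈ 104.03 → 104.
Site D: 1185.23 ∈ [959.59, 1322.92] ↔ index [151, 200].
151 + (1185.23−959.59)·(200−151)/(1322.92−959.59) = 151 + 225.64·49/363.33 ≈ 181.43, so AQI = 181.
AQIs: Site G=127, Site B=104, Site D=181. Sum = 127 + 104 + 181 = 412.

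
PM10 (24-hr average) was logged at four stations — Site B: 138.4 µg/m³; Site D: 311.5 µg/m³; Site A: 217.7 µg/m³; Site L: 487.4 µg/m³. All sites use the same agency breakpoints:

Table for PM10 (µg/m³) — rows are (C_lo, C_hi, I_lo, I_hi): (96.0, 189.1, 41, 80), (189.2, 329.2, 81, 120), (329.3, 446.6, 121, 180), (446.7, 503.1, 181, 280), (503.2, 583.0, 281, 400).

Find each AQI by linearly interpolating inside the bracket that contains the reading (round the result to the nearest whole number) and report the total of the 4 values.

515

Site B: 138.4 lies in 96.0–189.1, so I_lo=41, I_hi=80, C_lo=96.0, C_hi=189.1.
(80−41)/(189.1−96.0) × (138.4−96.0) + 41 = 39/93.1 × 42.4 + 41 ≈ 58.76 → 59.
Site D: row 189.2–329.2 (AQI 81–120). (120−81)·(311.5−189.2)/(329.2−189.2) + 81 = 39·122.3/140.0 + 81 ≈ 115.07 → 115.
Site A 217.7: bracket 189.2–329.2 → index 81–120; slope 39/140.0, offset 28.5.
AQI = 81 + 39/140.0·28.5 ≈ 88.94 ⇒ 89.
Site L 487.4: bracket 446.7–503.1 → index 181–280; slope 99/56.4, offset 40.7.
AQI = 181 + 99/56.4·40.7 ≈ 252.44 ⇒ 252.
AQIs: Site B=59, Site D=115, Site A=89, Site L=252. Sum = 59 + 115 + 89 + 252 = 515.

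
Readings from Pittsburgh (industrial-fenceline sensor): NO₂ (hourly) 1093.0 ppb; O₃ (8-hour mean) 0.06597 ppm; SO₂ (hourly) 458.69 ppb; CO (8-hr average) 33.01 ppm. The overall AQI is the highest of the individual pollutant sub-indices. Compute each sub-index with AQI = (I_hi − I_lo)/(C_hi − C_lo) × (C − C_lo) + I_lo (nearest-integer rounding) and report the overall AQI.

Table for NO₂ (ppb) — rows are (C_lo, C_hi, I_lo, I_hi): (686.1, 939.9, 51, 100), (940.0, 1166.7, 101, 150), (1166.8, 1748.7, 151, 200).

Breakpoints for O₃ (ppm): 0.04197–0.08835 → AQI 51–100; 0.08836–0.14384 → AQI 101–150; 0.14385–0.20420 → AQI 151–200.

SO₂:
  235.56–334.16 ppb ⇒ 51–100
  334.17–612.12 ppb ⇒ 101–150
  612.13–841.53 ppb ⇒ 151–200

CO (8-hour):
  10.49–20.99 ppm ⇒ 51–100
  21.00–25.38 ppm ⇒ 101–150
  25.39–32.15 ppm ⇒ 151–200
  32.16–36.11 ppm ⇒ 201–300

222

NO₂: row 940.0–1166.7 (AQI 101–150). (150−101)·(1093.0−940.0)/(1166.7−940.0) + 101 = 49·153.0/226.7 + 101 ≈ 134.07 → 134.
O₃: row 0.04197–0.08835 (AQI 51–100). (100−51)·(0.06597−0.04197)/(0.08835−0.04197) + 51 = 49·0.02400/0.04638 + 51 ≈ 76.36 → 76.
SO₂: 458.69 ∈ [334.17, 612.12] ↔ index [101, 150].
101 + (458.69−334.17)·(150−101)/(612.12−334.17) = 101 + 124.52·49/277.95 ≈ 122.95, so AQI = 123.
CO: 33.01 lies in 32.16–36.11, so I_lo=201, I_hi=300, C_lo=32.16, C_hi=36.11.
(300−201)/(36.11−32.16) × (33.01−32.16) + 201 = 99/3.95 × 0.85 + 201 ≈ 222.30 → 222.
Sub-indices: NO₂→134, O₃→76, SO₂→123, CO→222. Overall AQI = max = 222; dominant pollutant is CO.
AQI 222: Very Unhealthy.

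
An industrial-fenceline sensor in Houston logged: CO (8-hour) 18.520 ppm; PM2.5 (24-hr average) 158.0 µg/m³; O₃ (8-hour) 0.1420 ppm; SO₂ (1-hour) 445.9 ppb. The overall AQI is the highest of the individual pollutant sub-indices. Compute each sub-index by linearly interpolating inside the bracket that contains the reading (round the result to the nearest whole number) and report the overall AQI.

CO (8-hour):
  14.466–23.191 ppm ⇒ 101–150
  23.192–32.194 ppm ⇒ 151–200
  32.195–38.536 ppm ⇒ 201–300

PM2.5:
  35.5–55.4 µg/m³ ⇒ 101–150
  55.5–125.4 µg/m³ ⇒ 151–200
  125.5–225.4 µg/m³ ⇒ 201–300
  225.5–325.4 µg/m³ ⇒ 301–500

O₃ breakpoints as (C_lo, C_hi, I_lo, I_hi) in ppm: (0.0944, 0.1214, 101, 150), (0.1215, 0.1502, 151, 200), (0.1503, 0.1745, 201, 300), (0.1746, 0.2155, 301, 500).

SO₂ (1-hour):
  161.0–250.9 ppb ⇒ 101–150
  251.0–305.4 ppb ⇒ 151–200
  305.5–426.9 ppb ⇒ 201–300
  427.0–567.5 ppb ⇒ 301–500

328

CO: row 14.466–23.191 (AQI 101–150). (150−101)·(18.520−14.466)/(23.191−14.466) + 101 = 49·4.054/8.725 + 101 ≈ 123.77 → 124.
PM2.5: 158.0 ∈ [125.5, 225.4] ↔ index [201, 300].
201 + (158.0−125.5)·(300−201)/(225.4−125.5) = 201 + 32.5·99/99.9 ≈ 233.21, so AQI = 233.
O₃: 0.1420 ∈ [0.1215, 0.1502] ↔ index [151, 200].
151 + (0.1420−0.1215)·(200−151)/(0.1502−0.1215) = 151 + 0.0205·49/0.0287 ≈ 186.00, so AQI = 186.
SO₂: 445.9 ∈ [427.0, 567.5] ↔ index [301, 500].
301 + (445.9−427.0)·(500−301)/(567.5−427.0) = 301 + 18.9·199/140.5 ≈ 327.77, so AQI = 328.
Sub-indices: CO→124, PM2.5→233, O₃→186, SO₂→328. Overall AQI = max = 328; dominant pollutant is SO₂.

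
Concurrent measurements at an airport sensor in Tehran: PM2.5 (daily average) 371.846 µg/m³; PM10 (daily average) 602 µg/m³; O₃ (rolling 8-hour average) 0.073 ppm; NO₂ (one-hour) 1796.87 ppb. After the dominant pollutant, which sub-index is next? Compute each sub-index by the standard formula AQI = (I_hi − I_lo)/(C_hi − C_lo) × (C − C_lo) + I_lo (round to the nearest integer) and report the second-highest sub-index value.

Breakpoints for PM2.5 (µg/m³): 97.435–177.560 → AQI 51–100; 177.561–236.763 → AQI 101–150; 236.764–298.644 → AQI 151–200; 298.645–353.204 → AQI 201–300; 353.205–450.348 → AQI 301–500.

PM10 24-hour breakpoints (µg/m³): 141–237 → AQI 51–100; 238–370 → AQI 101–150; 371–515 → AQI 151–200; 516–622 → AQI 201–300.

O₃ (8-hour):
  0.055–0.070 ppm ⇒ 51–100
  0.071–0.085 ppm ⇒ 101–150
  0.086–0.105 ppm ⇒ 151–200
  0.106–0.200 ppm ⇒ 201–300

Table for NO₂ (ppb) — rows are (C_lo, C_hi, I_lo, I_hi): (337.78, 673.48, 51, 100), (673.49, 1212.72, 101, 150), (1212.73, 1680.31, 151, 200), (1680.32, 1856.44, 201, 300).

PM2.5: 371.846 ∈ [353.205, 450.348] ↔ index [301, 500].
301 + (371.846−353.205)·(500−301)/(450.348−353.205) = 301 + 18.641·199/97.143 ≈ 339.19, so AQI = 339.
PM10: 602 lies in 516–622, so I_lo=201, I_hi=300, C_lo=516, C_hi=622.
(300−201)/(622−516) × (602−516) + 201 = 99/106 × 86 + 201 ≈ 281.32 → 281.
O₃: row 0.071–0.085 (AQI 101–150). (150−101)·(0.073−0.071)/(0.085−0.071) + 101 = 49·0.002/0.014 + 101 ≈ 108.00 → 108.
NO₂ 1796.87: bracket 1680.32–1856.44 → index 201–300; slope 99/176.12, offset 116.55.
AQI = 201 + 99/176.12·116.55 ≈ 266.51 ⇒ 267.
Sub-indices: PM2.5→339, PM10→281, O₃→108, NO₂→267. Ranked high→low: 339, 281, 267, 108. Second-highest sub-index = 281.

281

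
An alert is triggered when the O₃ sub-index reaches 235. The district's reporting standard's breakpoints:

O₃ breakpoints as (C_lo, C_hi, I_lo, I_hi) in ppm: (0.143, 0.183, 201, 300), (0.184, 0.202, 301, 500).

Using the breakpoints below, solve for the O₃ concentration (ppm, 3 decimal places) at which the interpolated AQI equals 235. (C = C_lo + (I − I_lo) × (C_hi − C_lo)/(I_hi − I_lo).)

0.157

AQI 235 lies in the 201–300 band, which corresponds to 0.143–0.183 ppm.
C = 0.143 + (235−201)×(0.183−0.143)/(300−201) = 0.143 + 34×0.040/99 ≈ 0.15674 ppm → 0.157 ppm to 3 dp.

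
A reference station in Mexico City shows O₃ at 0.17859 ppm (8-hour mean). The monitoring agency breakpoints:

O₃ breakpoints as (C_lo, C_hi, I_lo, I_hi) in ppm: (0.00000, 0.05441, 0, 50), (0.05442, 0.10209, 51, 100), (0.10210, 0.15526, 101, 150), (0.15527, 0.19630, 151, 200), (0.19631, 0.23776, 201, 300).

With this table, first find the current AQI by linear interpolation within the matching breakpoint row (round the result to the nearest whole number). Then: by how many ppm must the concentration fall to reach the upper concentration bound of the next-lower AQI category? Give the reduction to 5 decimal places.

0.02333

O₃ 0.17859: bracket 0.15527–0.19630 → index 151–200; slope 49/0.04103, offset 0.02332.
AQI = 151 + 49/0.04103·0.02332 ≈ 178.85 ⇒ 179.
Current AQI 179 is in the Unhealthy range (151–200). The next-lower category tops out at AQI 150, whose upper concentration bound is 0.15526 ppm.
Reduction needed = 0.17859 − 0.15526 = 0.02333 ppm.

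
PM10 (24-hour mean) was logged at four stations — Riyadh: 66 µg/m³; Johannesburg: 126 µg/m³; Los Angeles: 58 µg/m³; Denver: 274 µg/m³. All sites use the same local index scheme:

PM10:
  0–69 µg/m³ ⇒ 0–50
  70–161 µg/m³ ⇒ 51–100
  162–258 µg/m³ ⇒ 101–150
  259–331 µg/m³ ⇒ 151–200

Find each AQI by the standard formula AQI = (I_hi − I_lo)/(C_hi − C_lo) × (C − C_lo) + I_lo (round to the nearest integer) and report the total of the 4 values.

332

Riyadh: 66 lies in 0–69, so I_lo=0, I_hi=50, C_lo=0, C_hi=69.
(50−0)/(69−0) × (66−0) + 0 = 50/69 × 66 + 0 ≈ 47.83 → 48.
Johannesburg 126: bracket 70–161 → index 51–100; slope 49/91, offset 56.
AQI = 51 + 49/91·56 ≈ 81.15 ⇒ 81.
Los Angeles: row 0–69 (AQI 0–50). (50−0)·(58−0)/(69−0) + 0 = 50·58/69 + 0 ≈ 42.03 → 42.
Denver: row 259–331 (AQI 151–200). (200−151)·(274−259)/(331−259) + 151 = 49·15/72 + 151 ≈ 161.21 → 161.
AQIs: Riyadh=48, Johannesburg=81, Los Angeles=42, Denver=161. Sum = 48 + 81 + 42 + 161 = 332.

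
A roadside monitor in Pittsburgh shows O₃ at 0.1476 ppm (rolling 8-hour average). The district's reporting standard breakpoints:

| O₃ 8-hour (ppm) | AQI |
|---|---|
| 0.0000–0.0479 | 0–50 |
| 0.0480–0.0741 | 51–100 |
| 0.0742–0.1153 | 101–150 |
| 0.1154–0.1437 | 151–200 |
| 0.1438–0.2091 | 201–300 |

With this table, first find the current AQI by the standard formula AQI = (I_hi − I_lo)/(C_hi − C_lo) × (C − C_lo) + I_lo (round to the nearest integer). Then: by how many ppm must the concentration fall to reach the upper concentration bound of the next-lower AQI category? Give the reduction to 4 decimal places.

0.0039

O₃ 0.1476: bracket 0.1438–0.2091 → index 201–300; slope 99/0.0653, offset 0.0038.
AQI = 201 + 99/0.0653·0.0038 ≈ 206.76 ⇒ 207.
Current AQI 207 is in the Very Unhealthy range (201–300). The next-lower category tops out at AQI 200, whose upper concentration bound is 0.1437 ppm.
Reduction needed = 0.1476 − 0.1437 = 0.0039 ppm.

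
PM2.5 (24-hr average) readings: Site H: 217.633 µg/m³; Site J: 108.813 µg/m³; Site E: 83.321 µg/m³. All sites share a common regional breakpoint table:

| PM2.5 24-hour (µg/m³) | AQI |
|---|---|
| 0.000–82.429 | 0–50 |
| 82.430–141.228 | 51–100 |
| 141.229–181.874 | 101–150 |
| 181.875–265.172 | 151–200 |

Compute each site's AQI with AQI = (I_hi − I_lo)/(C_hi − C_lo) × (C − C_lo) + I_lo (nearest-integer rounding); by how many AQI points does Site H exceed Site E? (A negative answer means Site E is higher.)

120

Site H: 217.633 lies in 181.875–265.172, so I_lo=151, I_hi=200, C_lo=181.875, C_hi=265.172.
(200−151)/(265.172−181.875) × (217.633−181.875) + 151 = 49/83.297 × 35.758 + 151 ≈ 172.03 → 172.
Site J: row 82.430–141.228 (AQI 51–100). (100−51)·(108.813−82.430)/(141.228−82.430) + 51 = 49·26.383/58.798 + 51 ≈ 72.99 → 73.
Site E: 83.321 ∈ [82.430, 141.228] ↔ index [51, 100].
51 + (83.321−82.430)·(100−51)/(141.228−82.430) = 51 + 0.891·49/58.798 ≈ 51.74, so AQI = 52.
AQIs: Site H=172, Site J=73, Site E=52. Site H (172) − Site E (52) = 120.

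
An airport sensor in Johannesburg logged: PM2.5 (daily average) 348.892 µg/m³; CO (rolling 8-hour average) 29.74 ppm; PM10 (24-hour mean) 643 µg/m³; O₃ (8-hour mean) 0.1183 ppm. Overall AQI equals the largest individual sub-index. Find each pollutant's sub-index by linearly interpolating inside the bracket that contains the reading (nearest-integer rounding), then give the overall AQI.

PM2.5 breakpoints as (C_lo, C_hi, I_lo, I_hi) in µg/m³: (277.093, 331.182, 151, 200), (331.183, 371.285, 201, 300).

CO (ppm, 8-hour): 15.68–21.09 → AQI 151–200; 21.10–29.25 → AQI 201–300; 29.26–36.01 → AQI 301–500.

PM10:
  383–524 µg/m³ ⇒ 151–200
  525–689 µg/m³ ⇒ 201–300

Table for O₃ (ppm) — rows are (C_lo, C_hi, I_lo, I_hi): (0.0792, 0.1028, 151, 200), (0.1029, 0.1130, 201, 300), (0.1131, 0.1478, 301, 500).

331

PM2.5: 348.892 lies in 331.183–371.285, so I_lo=201, I_hi=300, C_lo=331.183, C_hi=371.285.
(300−201)/(371.285−331.183) × (348.892−331.183) + 201 = 99/40.102 × 17.709 + 201 ≈ 244.72 → 245.
CO: 29.74 ∈ [29.26, 36.01] ↔ index [301, 500].
301 + (29.74−29.26)·(500−301)/(36.01−29.26) = 301 + 0.48·199/6.75 ≈ 315.15, so AQI = 315.
PM10: 643 lies in 525–689, so I_lo=201, I_hi=300, C_lo=525, C_hi=689.
(300−201)/(689−525) × (643−525) + 201 = 99/164 × 118 + 201 ≈ 272.23 → 272.
O₃: 0.1183 lies in 0.1131–0.1478, so I_lo=301, I_hi=500, C_lo=0.1131, C_hi=0.1478.
(500−301)/(0.1478−0.1131) × (0.1183−0.1131) + 301 = 199/0.0347 × 0.0052 + 301 ≈ 330.82 → 331.
Sub-indices: PM2.5→245, CO→315, PM10→272, O₃→331. Overall AQI = max = 331; dominant pollutant is O₃.
AQI 331: Hazardous.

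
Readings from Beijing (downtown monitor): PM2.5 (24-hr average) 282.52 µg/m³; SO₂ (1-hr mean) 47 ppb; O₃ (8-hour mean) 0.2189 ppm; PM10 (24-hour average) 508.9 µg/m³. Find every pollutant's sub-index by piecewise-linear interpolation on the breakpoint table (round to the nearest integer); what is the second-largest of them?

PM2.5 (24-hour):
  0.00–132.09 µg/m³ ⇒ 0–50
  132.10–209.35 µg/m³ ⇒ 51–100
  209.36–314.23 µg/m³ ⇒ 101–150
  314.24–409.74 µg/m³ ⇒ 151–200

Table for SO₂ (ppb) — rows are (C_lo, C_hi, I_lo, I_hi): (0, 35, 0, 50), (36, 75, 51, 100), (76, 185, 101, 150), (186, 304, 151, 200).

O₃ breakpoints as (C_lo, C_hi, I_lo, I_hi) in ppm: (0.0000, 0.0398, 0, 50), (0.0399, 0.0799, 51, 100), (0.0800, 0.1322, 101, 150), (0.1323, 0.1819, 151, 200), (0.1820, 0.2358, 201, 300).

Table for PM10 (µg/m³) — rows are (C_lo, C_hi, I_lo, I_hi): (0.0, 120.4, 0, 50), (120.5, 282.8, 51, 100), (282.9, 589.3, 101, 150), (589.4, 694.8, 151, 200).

137

PM2.5: row 209.36–314.23 (AQI 101–150). (150−101)·(282.52−209.36)/(314.23−209.36) + 101 = 49·73.16/104.87 + 101 ≈ 135.18 → 135.
SO₂: row 36–75 (AQI 51–100). (100−51)·(47−36)/(75−36) + 51 = 49·11/39 + 51 ≈ 64.82 → 65.
O₃: 0.2189 ∈ [0.1820, 0.2358] ↔ index [201, 300].
201 + (0.2189−0.1820)·(300−201)/(0.2358−0.1820) = 201 + 0.0369·99/0.0538 ≈ 268.90, so AQI = 269.
PM10: 508.9 ∈ [282.9, 589.3] ↔ index [101, 150].
101 + (508.9−282.9)·(150−101)/(589.3−282.9) = 101 + 226.0·49/306.4 ≈ 137.14, so AQI = 137.
Sub-indices: PM2.5→135, SO₂→65, O₃→269, PM10→137. Ranked high→low: 269, 137, 135, 65. Second-highest sub-index = 137.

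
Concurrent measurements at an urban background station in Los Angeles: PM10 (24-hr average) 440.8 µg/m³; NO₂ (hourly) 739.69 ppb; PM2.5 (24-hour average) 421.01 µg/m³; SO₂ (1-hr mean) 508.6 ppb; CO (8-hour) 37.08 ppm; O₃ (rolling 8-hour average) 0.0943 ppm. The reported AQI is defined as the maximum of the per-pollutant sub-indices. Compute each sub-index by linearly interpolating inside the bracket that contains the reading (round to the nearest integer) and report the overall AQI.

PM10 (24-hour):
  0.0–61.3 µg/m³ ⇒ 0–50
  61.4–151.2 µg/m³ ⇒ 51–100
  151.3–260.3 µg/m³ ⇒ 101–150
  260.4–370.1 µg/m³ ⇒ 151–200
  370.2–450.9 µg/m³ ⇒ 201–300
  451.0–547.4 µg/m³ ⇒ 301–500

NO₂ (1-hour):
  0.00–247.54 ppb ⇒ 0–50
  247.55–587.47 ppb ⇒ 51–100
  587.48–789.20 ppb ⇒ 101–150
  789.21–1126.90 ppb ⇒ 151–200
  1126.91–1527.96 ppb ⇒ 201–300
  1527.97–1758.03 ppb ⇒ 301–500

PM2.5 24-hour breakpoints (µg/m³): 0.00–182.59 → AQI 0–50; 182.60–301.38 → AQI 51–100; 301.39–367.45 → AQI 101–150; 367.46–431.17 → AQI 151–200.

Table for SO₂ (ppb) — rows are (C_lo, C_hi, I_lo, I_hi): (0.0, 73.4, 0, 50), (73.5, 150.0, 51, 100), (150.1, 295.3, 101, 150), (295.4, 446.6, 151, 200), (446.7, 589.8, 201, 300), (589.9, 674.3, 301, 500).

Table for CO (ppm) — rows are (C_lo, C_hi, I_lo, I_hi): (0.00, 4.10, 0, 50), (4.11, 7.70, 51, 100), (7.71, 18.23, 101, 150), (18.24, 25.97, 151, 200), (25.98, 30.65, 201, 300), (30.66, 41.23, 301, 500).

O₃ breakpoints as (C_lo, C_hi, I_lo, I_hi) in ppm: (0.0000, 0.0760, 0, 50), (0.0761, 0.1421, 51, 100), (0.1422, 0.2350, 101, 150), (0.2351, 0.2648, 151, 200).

PM10: row 370.2–450.9 (AQI 201–300). (300−201)·(440.8−370.2)/(450.9−370.2) + 201 = 99·70.6/80.7 + 201 ≈ 287.61 → 288.
NO₂ 739.69: bracket 587.48–789.20 → index 101–150; slope 49/201.72, offset 152.21.
AQI = 101 + 49/201.72·152.21 ≈ 137.97 ⇒ 138.
PM2.5: 421.01 lies in 367.46–431.17, so I_lo=151, I_hi=200, C_lo=367.46, C_hi=431.17.
(200−151)/(431.17−367.46) × (421.01−367.46) + 151 = 49/63.71 × 53.55 + 151 ≈ 192.19 → 192.
SO₂: row 446.7–589.8 (AQI 201–300). (300−201)·(508.6−446.7)/(589.8−446.7) + 201 = 99·61.9/143.1 + 201 ≈ 243.82 → 244.
CO: row 30.66–41.23 (AQI 301–500). (500−301)·(37.08−30.66)/(41.23−30.66) + 301 = 199·6.42/10.57 + 301 ≈ 421.87 → 422.
O₃: 0.0943 lies in 0.0761–0.1421, so I_lo=51, I_hi=100, C_lo=0.0761, C_hi=0.1421.
(100−51)/(0.1421−0.0761) × (0.0943−0.0761) + 51 = 49/0.0660 × 0.0182 + 51 ≈ 64.51 → 65.
Sub-indices: PM10→288, NO₂→138, PM2.5→192, SO₂→244, CO→422, O₃→65. Overall AQI = max = 422; dominant pollutant is CO.

422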